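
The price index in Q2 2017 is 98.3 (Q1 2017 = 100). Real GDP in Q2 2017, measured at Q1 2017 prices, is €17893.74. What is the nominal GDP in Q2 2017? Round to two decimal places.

Nominal = Real × (Index/100) = 17893.74 × (98.3/100)
        = 17893.74 × 0.983 = 17589.5464

17589.55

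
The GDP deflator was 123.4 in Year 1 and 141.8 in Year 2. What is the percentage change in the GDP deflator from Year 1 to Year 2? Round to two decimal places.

Change = (141.8 − 123.4) / 123.4 × 100
       = 18.4 / 123.4 × 100 = 14.9109%

14.91%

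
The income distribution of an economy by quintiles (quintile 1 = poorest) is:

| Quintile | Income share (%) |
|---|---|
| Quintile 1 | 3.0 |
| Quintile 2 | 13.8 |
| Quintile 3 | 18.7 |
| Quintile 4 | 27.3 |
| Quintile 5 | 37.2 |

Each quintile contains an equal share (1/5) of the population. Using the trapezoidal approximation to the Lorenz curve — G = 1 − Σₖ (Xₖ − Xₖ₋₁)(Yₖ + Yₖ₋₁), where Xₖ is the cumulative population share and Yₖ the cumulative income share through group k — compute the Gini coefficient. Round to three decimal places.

0.328

Cumulative income shares Yₖ: 0.0300, 0.1680, 0.3550, 0.6280, 1.0000
Σ (Xₖ−Xₖ₋₁)(Yₖ+Yₖ₋₁) = (1/5)(0.0300+0.0000) + (1/5)(0.1680+0.0300) + (1/5)(0.3550+0.1680) + (1/5)(0.6280+0.3550) + (1/5)(1.0000+0.6280)
  = 0.0060 + 0.0396 + 0.1046 + 0.1966 + 0.3256 = 0.6724
G = 1 − 0.6724 = 0.3276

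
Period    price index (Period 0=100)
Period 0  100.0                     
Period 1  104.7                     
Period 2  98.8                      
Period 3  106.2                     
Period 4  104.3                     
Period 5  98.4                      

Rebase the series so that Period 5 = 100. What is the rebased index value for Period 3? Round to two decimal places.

Rebased(Period 3) = 106.2 / 98.4 × 100 = 107.9268

107.93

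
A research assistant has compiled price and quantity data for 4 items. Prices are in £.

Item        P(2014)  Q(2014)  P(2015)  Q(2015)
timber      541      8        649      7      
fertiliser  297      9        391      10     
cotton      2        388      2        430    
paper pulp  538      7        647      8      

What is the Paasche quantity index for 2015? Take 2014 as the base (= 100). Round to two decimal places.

103.37

Paasche quantity index uses current-period prices as weights.
ΣP(2015)·Q(2015) = 649×7 + 391×10 + 2×430 + 647×8 = 4543 + 3910 + 860 + 5176 = 14489
ΣP(2015)·Q(2014) = 649×8 + 391×9 + 2×388 + 647×7 = 5192 + 3519 + 776 + 4529 = 14016
Index = 14489 / 14016 × 100 = 103.3747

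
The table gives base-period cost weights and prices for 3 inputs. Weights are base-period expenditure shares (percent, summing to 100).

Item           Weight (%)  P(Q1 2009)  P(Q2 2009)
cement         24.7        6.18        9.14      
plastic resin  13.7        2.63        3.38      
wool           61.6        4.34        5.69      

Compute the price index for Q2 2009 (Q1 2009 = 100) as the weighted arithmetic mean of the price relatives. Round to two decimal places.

cement: 24.7 × (9.14/6.18) = 24.7 × 1.478964 = 36.5304
plastic resin: 13.7 × (3.38/2.63) = 13.7 × 1.285171 = 17.6068
wool: 61.6 × (5.69/4.34) = 61.6 × 1.311060 = 80.7613
Index = Σ wᵢ·(p₁ᵢ/p₀ᵢ) = 36.5304 + 17.6068 + 80.7613 = 134.8986

134.90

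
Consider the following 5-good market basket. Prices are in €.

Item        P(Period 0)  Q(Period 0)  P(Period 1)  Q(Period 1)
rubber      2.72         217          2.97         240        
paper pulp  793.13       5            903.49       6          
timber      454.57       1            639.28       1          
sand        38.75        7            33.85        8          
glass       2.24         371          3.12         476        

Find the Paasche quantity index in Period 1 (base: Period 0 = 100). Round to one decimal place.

118.5

Paasche quantity index uses current-period prices as weights.
ΣP(Period 1)·Q(Period 1) = 2.97×240 + 903.49×6 + 639.28×1 + 33.85×8 + 3.12×476 = 712.8 + 5420.94 + 639.28 + 270.8 + 1485.12 = 8528.94
ΣP(Period 1)·Q(Period 0) = 2.97×217 + 903.49×5 + 639.28×1 + 33.85×7 + 3.12×371 = 644.49 + 4517.45 + 639.28 + 236.95 + 1157.52 = 7195.69
Index = 8528.94 / 7195.69 × 100 = 118.5285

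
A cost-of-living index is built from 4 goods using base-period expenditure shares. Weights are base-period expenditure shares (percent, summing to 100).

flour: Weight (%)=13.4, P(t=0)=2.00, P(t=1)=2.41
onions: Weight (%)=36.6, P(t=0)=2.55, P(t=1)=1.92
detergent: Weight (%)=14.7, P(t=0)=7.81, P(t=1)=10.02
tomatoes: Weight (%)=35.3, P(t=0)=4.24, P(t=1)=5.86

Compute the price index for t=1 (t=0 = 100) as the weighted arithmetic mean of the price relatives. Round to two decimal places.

flour: 13.4 × (2.41/2.00) = 13.4 × 1.205000 = 16.1470
onions: 36.6 × (1.92/2.55) = 36.6 × 0.752941 = 27.5576
detergent: 14.7 × (10.02/7.81) = 14.7 × 1.282971 = 18.8597
tomatoes: 35.3 × (5.86/4.24) = 35.3 × 1.382075 = 48.7873
Index = Σ wᵢ·(p₁ᵢ/p₀ᵢ) = 16.1470 + 27.5576 + 18.8597 + 48.7873 = 111.3516

111.35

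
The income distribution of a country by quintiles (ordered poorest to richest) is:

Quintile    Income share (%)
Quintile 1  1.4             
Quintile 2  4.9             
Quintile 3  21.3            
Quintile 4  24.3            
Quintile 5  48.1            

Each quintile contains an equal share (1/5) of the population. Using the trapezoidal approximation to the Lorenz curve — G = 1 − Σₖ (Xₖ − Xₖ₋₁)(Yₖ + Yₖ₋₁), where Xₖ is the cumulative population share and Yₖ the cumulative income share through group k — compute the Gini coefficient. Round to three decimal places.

Cumulative income shares Yₖ: 0.0140, 0.0630, 0.2760, 0.5190, 1.0000
Σ (Xₖ−Xₖ₋₁)(Yₖ+Yₖ₋₁) = (1/5)(0.0140+0.0000) + (1/5)(0.0630+0.0140) + (1/5)(0.2760+0.0630) + (1/5)(0.5190+0.2760) + (1/5)(1.0000+0.5190)
  = 0.0028 + 0.0154 + 0.0678 + 0.1590 + 0.3038 = 0.5488
G = 1 − 0.5488 = 0.4512

0.451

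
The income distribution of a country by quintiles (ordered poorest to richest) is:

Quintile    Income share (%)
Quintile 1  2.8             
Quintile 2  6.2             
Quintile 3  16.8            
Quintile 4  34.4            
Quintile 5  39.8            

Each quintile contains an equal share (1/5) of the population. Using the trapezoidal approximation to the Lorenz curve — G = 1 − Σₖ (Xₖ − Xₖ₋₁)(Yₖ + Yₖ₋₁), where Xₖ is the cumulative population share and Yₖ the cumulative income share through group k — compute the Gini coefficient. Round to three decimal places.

0.409

Cumulative income shares Yₖ: 0.0280, 0.0900, 0.2580, 0.6020, 1.0000
Σ (Xₖ−Xₖ₋₁)(Yₖ+Yₖ₋₁) = (1/5)(0.0280+0.0000) + (1/5)(0.0900+0.0280) + (1/5)(0.2580+0.0900) + (1/5)(0.6020+0.2580) + (1/5)(1.0000+0.6020)
  = 0.0056 + 0.0236 + 0.0696 + 0.1720 + 0.3204 = 0.5912
G = 1 − 0.5912 = 0.4088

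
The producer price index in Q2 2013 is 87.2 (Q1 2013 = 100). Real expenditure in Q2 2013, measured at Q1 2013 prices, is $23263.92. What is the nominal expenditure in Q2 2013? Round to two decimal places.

Nominal = Real × (Index/100) = 23263.92 × (87.2/100)
        = 23263.92 × 0.872 = 20286.1382

20286.14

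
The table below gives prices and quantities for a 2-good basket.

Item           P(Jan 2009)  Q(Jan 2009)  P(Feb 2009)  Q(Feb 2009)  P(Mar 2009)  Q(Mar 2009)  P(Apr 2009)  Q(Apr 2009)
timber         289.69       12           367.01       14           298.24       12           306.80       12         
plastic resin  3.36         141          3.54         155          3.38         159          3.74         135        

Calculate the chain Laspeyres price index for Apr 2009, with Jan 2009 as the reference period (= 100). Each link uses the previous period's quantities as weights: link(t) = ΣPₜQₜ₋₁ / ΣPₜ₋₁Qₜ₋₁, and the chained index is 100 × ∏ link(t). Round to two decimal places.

106.56

Link Jan 2009→Feb 2009:
ΣP(Feb 2009)Q(Jan 2009) = 367.01×12 + 3.54×141 = 4404.12 + 499.14 = 4903.26
ΣP(Jan 2009)Q(Jan 2009) = 289.69×12 + 3.36×141 = 3476.28 + 473.76 = 3950.04
link = 4903.26/3950.04 = 1.241319
Link Feb 2009→Mar 2009:
ΣP(Mar 2009)Q(Feb 2009) = 298.24×14 + 3.38×155 = 4175.36 + 523.9 = 4699.26
ΣP(Feb 2009)Q(Feb 2009) = 367.01×14 + 3.54×155 = 5138.14 + 548.7 = 5686.84
link = 4699.26/5686.84 = 0.826339
Link Mar 2009→Apr 2009:
ΣP(Apr 2009)Q(Mar 2009) = 306.80×12 + 3.74×159 = 3681.6 + 594.66 = 4276.26
ΣP(Mar 2009)Q(Mar 2009) = 298.24×12 + 3.38×159 = 3578.88 + 537.42 = 4116.3
link = 4276.26/4116.3 = 1.038860
Chained index = 100 × 1.241319 × 0.826339 × 1.038860 = 106.5612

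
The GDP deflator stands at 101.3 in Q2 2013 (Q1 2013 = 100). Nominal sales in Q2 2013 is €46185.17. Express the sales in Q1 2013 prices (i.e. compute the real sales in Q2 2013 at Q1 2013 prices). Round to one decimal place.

Real = Nominal ÷ (Index/100) = 46185.17 ÷ (101.3/100)
     = 46185.17 ÷ 1.013 = 45592.4679

45592.5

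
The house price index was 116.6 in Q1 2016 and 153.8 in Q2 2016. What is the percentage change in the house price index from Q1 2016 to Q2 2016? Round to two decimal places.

31.90%

Change = (153.8 − 116.6) / 116.6 × 100
       = 37.2 / 116.6 × 100 = 31.9039%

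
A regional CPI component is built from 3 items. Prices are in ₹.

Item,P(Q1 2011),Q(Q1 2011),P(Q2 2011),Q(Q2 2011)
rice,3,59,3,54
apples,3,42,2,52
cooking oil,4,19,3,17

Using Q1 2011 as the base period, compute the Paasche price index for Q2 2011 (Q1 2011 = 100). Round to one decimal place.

Paasche price index uses current-period quantities as weights.
ΣP(Q2 2011)·Q(Q2 2011) = 3×54 + 2×52 + 3×17 = 162 + 104 + 51 = 317
ΣP(Q1 2011)·Q(Q2 2011) = 3×54 + 3×52 + 4×17 = 162 + 156 + 68 = 386
Index = 317 / 386 × 100 = 82.1244

82.1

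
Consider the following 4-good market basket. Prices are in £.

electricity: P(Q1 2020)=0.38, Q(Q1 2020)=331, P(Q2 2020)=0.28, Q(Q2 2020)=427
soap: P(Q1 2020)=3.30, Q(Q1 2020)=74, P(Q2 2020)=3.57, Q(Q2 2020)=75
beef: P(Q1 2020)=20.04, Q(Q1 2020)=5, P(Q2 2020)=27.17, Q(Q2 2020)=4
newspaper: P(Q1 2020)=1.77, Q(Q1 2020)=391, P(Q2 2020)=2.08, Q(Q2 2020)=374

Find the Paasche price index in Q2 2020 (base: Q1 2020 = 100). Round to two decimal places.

110.59

Paasche price index uses current-period quantities as weights.
ΣP(Q2 2020)·Q(Q2 2020) = 0.28×427 + 3.57×75 + 27.17×4 + 2.08×374 = 119.56 + 267.75 + 108.68 + 777.92 = 1273.91
ΣP(Q1 2020)·Q(Q2 2020) = 0.38×427 + 3.30×75 + 20.04×4 + 1.77×374 = 162.26 + 247.5 + 80.16 + 661.98 = 1151.9
Index = 1273.91 / 1151.9 × 100 = 110.5921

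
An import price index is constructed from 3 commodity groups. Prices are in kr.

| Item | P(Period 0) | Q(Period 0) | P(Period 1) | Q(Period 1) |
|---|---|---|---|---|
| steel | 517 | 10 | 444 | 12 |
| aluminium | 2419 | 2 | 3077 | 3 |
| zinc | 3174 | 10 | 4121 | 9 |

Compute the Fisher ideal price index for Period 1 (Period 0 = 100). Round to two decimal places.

123.49

Laspeyres component (base-period weights):
ΣP(Period 1)Q(Period 0) = 444×10 + 3077×2 + 4121×10 = 4440 + 6154 + 41210 = 51804
ΣP(Period 0)Q(Period 0) = 517×10 + 2419×2 + 3174×10 = 5170 + 4838 + 31740 = 41748
L = 51804 / 41748 × 100 = 124.0874
Paasche component (current-period weights):
ΣP(Period 1)Q(Period 1) = 444×12 + 3077×3 + 4121×9 = 5328 + 9231 + 37089 = 51648
ΣP(Period 0)Q(Period 1) = 517×12 + 2419×3 + 3174×9 = 6204 + 7257 + 28566 = 42027
P = 51648 / 42027 × 100 = 122.8924
Fisher = √(L × P) = √(124.0874 × 122.8924) = 123.4885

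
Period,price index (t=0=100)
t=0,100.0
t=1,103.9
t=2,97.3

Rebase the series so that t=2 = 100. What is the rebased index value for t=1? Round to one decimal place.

Rebased(t=1) = 103.9 / 97.3 × 100 = 106.7831

106.8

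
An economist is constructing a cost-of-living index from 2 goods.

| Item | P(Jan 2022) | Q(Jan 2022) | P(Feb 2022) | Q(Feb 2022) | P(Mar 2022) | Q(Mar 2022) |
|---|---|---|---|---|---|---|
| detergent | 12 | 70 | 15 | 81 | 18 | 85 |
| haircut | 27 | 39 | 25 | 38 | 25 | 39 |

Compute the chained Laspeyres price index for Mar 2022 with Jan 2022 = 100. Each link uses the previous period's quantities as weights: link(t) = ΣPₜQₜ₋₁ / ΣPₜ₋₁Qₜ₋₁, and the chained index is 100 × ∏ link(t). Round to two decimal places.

118.98

Link Jan 2022→Feb 2022:
ΣP(Feb 2022)Q(Jan 2022) = 15×70 + 25×39 = 1050 + 975 = 2025
ΣP(Jan 2022)Q(Jan 2022) = 12×70 + 27×39 = 840 + 1053 = 1893
link = 2025/1893 = 1.069731
Link Feb 2022→Mar 2022:
ΣP(Mar 2022)Q(Feb 2022) = 18×81 + 25×38 = 1458 + 950 = 2408
ΣP(Feb 2022)Q(Feb 2022) = 15×81 + 25×38 = 1215 + 950 = 2165
link = 2408/2165 = 1.112240
Chained index = 100 × 1.069731 × 1.112240 = 118.9797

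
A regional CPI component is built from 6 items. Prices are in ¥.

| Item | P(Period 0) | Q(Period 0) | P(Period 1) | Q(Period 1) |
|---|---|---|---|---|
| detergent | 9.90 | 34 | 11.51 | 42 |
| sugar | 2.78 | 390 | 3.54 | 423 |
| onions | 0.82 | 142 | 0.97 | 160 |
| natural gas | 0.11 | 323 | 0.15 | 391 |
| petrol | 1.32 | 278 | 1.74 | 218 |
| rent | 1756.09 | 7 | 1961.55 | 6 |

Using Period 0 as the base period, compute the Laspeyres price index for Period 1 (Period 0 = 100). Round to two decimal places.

113.63

Laspeyres price index uses base-period quantities as weights.
ΣP(Period 1)·Q(Period 0) = 11.51×34 + 3.54×390 + 0.97×142 + 0.15×323 + 1.74×278 + 1961.55×7 = 391.34 + 1380.6 + 137.74 + 48.45 + 483.72 + 13730.85 = 16172.7
ΣP(Period 0)·Q(Period 0) = 9.90×34 + 2.78×390 + 0.82×142 + 0.11×323 + 1.32×278 + 1756.09×7 = 336.6 + 1084.2 + 116.44 + 35.53 + 366.96 + 12292.63 = 14232.36
Index = 16172.7 / 14232.36 × 100 = 113.6333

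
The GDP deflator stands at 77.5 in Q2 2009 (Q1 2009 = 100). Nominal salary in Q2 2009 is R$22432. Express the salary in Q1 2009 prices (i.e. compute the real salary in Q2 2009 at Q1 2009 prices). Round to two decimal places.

Real = Nominal ÷ (Index/100) = 22432 ÷ (77.5/100)
     = 22432 ÷ 0.775 = 28944.5161

28944.52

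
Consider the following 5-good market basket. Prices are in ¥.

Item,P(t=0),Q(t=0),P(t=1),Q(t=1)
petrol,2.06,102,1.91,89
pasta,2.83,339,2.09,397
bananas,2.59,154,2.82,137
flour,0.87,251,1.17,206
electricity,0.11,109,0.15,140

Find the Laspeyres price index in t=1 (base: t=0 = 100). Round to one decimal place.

91.6

Laspeyres price index uses base-period quantities as weights.
ΣP(t=1)·Q(t=0) = 1.91×102 + 2.09×339 + 2.82×154 + 1.17×251 + 0.15×109 = 194.82 + 708.51 + 434.28 + 293.67 + 16.35 = 1647.63
ΣP(t=0)·Q(t=0) = 2.06×102 + 2.83×339 + 2.59×154 + 0.87×251 + 0.11×109 = 210.12 + 959.37 + 398.86 + 218.37 + 11.99 = 1798.71
Index = 1647.63 / 1798.71 × 100 = 91.6006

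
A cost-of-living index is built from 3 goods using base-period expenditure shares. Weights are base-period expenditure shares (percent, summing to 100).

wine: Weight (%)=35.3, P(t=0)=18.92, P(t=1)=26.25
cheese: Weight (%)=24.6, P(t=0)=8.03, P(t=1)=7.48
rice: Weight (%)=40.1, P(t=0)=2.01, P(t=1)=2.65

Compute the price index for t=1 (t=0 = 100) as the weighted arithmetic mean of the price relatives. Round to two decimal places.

wine: 35.3 × (26.25/18.92) = 35.3 × 1.387421 = 48.9760
cheese: 24.6 × (7.48/8.03) = 24.6 × 0.931507 = 22.9151
rice: 40.1 × (2.65/2.01) = 40.1 × 1.318408 = 52.8682
Index = Σ wᵢ·(p₁ᵢ/p₀ᵢ) = 48.9760 + 22.9151 + 52.8682 = 124.7592

124.76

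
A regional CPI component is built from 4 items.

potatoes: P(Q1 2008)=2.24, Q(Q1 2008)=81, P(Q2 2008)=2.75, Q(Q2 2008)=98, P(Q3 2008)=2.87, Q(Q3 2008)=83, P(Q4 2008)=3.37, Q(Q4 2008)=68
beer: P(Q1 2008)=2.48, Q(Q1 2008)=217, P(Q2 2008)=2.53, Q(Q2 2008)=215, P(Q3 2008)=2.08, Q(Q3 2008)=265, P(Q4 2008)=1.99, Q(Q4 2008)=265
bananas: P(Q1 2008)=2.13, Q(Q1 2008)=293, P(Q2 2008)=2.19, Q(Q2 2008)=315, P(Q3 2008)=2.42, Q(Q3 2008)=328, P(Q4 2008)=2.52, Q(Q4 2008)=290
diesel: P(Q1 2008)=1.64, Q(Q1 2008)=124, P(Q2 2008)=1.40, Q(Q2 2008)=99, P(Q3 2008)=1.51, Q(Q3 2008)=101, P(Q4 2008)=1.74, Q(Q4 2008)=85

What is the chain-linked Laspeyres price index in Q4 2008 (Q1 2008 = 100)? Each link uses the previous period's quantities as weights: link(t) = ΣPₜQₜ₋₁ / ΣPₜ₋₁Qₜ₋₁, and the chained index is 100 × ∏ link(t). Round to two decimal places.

Link Q1 2008→Q2 2008:
ΣP(Q2 2008)Q(Q1 2008) = 2.75×81 + 2.53×217 + 2.19×293 + 1.40×124 = 222.75 + 549.01 + 641.67 + 173.6 = 1587.03
ΣP(Q1 2008)Q(Q1 2008) = 2.24×81 + 2.48×217 + 2.13×293 + 1.64×124 = 181.44 + 538.16 + 624.09 + 203.36 = 1547.05
link = 1587.03/1547.05 = 1.025843
Link Q2 2008→Q3 2008:
ΣP(Q3 2008)Q(Q2 2008) = 2.87×98 + 2.08×215 + 2.42×315 + 1.51×99 = 281.26 + 447.2 + 762.3 + 149.49 = 1640.25
ΣP(Q2 2008)Q(Q2 2008) = 2.75×98 + 2.53×215 + 2.19×315 + 1.40×99 = 269.5 + 543.95 + 689.85 + 138.6 = 1641.9
link = 1640.25/1641.9 = 0.998995
Link Q3 2008→Q4 2008:
ΣP(Q4 2008)Q(Q3 2008) = 3.37×83 + 1.99×265 + 2.52×328 + 1.74×101 = 279.71 + 527.35 + 826.56 + 175.74 = 1809.36
ΣP(Q3 2008)Q(Q3 2008) = 2.87×83 + 2.08×265 + 2.42×328 + 1.51×101 = 238.21 + 551.2 + 793.76 + 152.51 = 1735.68
link = 1809.36/1735.68 = 1.042450
Chained index = 100 × 1.025843 × 0.998995 × 1.042450 = 106.8315

106.83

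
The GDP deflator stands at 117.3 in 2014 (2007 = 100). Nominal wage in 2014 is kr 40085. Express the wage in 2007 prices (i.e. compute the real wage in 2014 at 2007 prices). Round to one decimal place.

Real = Nominal ÷ (Index/100) = 40085 ÷ (117.3/100)
     = 40085 ÷ 1.173 = 34173.0605

34173.1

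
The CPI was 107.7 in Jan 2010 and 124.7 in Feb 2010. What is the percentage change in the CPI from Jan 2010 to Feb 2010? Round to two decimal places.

15.78%

Change = (124.7 − 107.7) / 107.7 × 100
       = 17.0 / 107.7 × 100 = 15.7846%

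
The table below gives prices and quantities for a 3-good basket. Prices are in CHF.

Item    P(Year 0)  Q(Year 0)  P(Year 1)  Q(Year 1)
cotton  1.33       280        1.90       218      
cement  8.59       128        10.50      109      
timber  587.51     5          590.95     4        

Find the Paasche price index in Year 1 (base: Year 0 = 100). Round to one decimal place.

Paasche price index uses current-period quantities as weights.
ΣP(Year 1)·Q(Year 1) = 1.90×218 + 10.50×109 + 590.95×4 = 414.2 + 1144.5 + 2363.8 = 3922.5
ΣP(Year 0)·Q(Year 1) = 1.33×218 + 8.59×109 + 587.51×4 = 289.94 + 936.31 + 2350.04 = 3576.29
Index = 3922.5 / 3576.29 × 100 = 109.6807

109.7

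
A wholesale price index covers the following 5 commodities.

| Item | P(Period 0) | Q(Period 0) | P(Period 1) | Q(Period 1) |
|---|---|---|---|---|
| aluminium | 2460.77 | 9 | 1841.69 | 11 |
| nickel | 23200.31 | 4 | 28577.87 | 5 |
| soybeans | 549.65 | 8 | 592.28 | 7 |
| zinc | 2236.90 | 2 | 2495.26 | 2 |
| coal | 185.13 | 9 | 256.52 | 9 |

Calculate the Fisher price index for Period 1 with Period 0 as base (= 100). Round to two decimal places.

113.98

Laspeyres component (base-period weights):
ΣP(Period 1)Q(Period 0) = 1841.69×9 + 28577.87×4 + 592.28×8 + 2495.26×2 + 256.52×9 = 16575.21 + 114311.48 + 4738.24 + 4990.52 + 2308.68 = 142924.13
ΣP(Period 0)Q(Period 0) = 2460.77×9 + 23200.31×4 + 549.65×8 + 2236.90×2 + 185.13×9 = 22146.93 + 92801.24 + 4397.2 + 4473.8 + 1666.17 = 125485.34
L = 142924.13 / 125485.34 × 100 = 113.8971
Paasche component (current-period weights):
ΣP(Period 1)Q(Period 1) = 1841.69×11 + 28577.87×5 + 592.28×7 + 2495.26×2 + 256.52×9 = 20258.59 + 142889.35 + 4145.96 + 4990.52 + 2308.68 = 174593.1
ΣP(Period 0)Q(Period 1) = 2460.77×11 + 23200.31×5 + 549.65×7 + 2236.90×2 + 185.13×9 = 27068.47 + 116001.55 + 3847.55 + 4473.8 + 1666.17 = 153057.54
P = 174593.1 / 153057.54 × 100 = 114.0702
Fisher = √(L × P) = √(113.8971 × 114.0702) = 113.9836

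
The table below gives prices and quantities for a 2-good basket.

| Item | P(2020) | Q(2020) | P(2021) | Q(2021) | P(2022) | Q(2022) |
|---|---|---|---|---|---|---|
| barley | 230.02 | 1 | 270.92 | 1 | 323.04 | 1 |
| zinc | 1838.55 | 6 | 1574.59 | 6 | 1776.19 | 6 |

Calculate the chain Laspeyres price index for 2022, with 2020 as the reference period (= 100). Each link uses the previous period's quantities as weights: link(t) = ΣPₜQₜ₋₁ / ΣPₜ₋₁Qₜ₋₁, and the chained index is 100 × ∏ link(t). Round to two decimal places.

Link 2020→2021:
ΣP(2021)Q(2020) = 270.92×1 + 1574.59×6 = 270.92 + 9447.54 = 9718.46
ΣP(2020)Q(2020) = 230.02×1 + 1838.55×6 = 230.02 + 11031.3 = 11261.32
link = 9718.46/11261.32 = 0.862995
Link 2021→2022:
ΣP(2022)Q(2021) = 323.04×1 + 1776.19×6 = 323.04 + 10657.14 = 10980.18
ΣP(2021)Q(2021) = 270.92×1 + 1574.59×6 = 270.92 + 9447.54 = 9718.46
link = 10980.18/9718.46 = 1.129827
Chained index = 100 × 0.862995 × 1.129827 = 97.5035

97.50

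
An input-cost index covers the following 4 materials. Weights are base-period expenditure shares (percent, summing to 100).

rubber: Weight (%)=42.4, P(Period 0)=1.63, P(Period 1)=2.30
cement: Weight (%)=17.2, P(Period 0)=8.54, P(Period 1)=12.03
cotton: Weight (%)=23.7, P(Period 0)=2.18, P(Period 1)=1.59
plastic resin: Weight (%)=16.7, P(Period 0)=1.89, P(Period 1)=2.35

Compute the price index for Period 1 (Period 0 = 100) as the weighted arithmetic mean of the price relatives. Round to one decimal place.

122.1

rubber: 42.4 × (2.30/1.63) = 42.4 × 1.411043 = 59.8282
cement: 17.2 × (12.03/8.54) = 17.2 × 1.408665 = 24.2290
cotton: 23.7 × (1.59/2.18) = 23.7 × 0.729358 = 17.2858
plastic resin: 16.7 × (2.35/1.89) = 16.7 × 1.243386 = 20.7646
Index = Σ wᵢ·(p₁ᵢ/p₀ᵢ) = 59.8282 + 24.2290 + 17.2858 + 20.7646 = 122.1076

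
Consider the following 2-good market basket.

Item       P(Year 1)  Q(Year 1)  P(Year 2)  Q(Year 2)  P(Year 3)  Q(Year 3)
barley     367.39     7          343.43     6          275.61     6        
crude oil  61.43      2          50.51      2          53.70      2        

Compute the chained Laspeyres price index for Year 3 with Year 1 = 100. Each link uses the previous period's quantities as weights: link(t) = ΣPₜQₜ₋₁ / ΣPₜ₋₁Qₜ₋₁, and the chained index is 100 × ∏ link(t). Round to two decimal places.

75.74

Link Year 1→Year 2:
ΣP(Year 2)Q(Year 1) = 343.43×7 + 50.51×2 = 2404.01 + 101.02 = 2505.03
ΣP(Year 1)Q(Year 1) = 367.39×7 + 61.43×2 = 2571.73 + 122.86 = 2694.59
link = 2505.03/2694.59 = 0.929652
Link Year 2→Year 3:
ΣP(Year 3)Q(Year 2) = 275.61×6 + 53.70×2 = 1653.66 + 107.4 = 1761.06
ΣP(Year 2)Q(Year 2) = 343.43×6 + 50.51×2 = 2060.58 + 101.02 = 2161.6
link = 1761.06/2161.6 = 0.814702
Chained index = 100 × 0.929652 × 0.814702 = 75.7389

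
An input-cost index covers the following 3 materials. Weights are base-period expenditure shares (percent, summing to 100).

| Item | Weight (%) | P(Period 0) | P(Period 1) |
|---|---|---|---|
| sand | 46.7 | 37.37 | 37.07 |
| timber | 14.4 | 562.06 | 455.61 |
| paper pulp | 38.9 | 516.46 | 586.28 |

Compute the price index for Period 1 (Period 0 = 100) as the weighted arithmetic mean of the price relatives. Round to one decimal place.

sand: 46.7 × (37.07/37.37) = 46.7 × 0.991972 = 46.3251
timber: 14.4 × (455.61/562.06) = 14.4 × 0.810607 = 11.6727
paper pulp: 38.9 × (586.28/516.46) = 38.9 × 1.135190 = 44.1589
Index = Σ wᵢ·(p₁ᵢ/p₀ᵢ) = 46.3251 + 11.6727 + 44.1589 = 102.1567

102.2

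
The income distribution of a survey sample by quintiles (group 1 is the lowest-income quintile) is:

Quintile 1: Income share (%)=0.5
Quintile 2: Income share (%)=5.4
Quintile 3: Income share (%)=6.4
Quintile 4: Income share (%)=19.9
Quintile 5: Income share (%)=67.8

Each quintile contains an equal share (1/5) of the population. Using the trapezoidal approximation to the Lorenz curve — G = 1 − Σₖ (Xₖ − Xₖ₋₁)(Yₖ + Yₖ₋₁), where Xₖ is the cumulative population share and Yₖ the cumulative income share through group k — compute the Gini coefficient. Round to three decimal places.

Cumulative income shares Yₖ: 0.0050, 0.0590, 0.1230, 0.3220, 1.0000
Σ (Xₖ−Xₖ₋₁)(Yₖ+Yₖ₋₁) = (1/5)(0.0050+0.0000) + (1/5)(0.0590+0.0050) + (1/5)(0.1230+0.0590) + (1/5)(0.3220+0.1230) + (1/5)(1.0000+0.3220)
  = 0.0010 + 0.0128 + 0.0364 + 0.0890 + 0.2644 = 0.4036
G = 1 − 0.4036 = 0.5964

0.596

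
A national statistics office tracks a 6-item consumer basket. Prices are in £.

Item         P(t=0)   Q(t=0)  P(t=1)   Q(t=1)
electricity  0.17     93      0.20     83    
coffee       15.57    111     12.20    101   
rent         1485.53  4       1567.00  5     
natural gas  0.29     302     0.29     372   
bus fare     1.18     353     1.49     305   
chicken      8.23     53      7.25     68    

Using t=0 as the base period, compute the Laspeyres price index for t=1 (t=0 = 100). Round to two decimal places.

Laspeyres price index uses base-period quantities as weights.
ΣP(t=1)·Q(t=0) = 0.20×93 + 12.20×111 + 1567.00×4 + 0.29×302 + 1.49×353 + 7.25×53 = 18.6 + 1354.2 + 6268 + 87.58 + 525.97 + 384.25 = 8638.6
ΣP(t=0)·Q(t=0) = 0.17×93 + 15.57×111 + 1485.53×4 + 0.29×302 + 1.18×353 + 8.23×53 = 15.81 + 1728.27 + 5942.12 + 87.58 + 416.54 + 436.19 = 8626.51
Index = 8638.6 / 8626.51 × 100 = 100.1401

100.14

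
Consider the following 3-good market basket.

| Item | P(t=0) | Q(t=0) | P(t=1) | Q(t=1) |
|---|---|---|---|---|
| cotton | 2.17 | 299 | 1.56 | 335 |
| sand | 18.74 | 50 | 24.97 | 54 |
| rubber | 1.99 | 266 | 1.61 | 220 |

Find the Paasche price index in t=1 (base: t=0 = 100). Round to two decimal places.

102.23

Paasche price index uses current-period quantities as weights.
ΣP(t=1)·Q(t=1) = 1.56×335 + 24.97×54 + 1.61×220 = 522.6 + 1348.38 + 354.2 = 2225.18
ΣP(t=0)·Q(t=1) = 2.17×335 + 18.74×54 + 1.99×220 = 726.95 + 1011.96 + 437.8 = 2176.71
Index = 2225.18 / 2176.71 × 100 = 102.2268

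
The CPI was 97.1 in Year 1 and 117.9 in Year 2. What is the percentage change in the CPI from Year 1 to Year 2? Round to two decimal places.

21.42%

Change = (117.9 − 97.1) / 97.1 × 100
       = 20.8 / 97.1 × 100 = 21.4212%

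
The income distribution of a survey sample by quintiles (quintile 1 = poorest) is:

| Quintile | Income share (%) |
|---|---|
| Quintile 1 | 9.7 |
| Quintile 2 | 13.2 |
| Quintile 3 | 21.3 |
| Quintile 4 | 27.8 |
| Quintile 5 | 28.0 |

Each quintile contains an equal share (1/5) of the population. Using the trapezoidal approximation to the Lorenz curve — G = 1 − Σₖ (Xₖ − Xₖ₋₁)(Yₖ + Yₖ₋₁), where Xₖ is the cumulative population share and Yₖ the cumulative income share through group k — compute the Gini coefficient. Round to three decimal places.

Cumulative income shares Yₖ: 0.0970, 0.2290, 0.4420, 0.7200, 1.0000
Σ (Xₖ−Xₖ₋₁)(Yₖ+Yₖ₋₁) = (1/5)(0.0970+0.0000) + (1/5)(0.2290+0.0970) + (1/5)(0.4420+0.2290) + (1/5)(0.7200+0.4420) + (1/5)(1.0000+0.7200)
  = 0.0194 + 0.0652 + 0.1342 + 0.2324 + 0.3440 = 0.7952
G = 1 − 0.7952 = 0.2048

0.205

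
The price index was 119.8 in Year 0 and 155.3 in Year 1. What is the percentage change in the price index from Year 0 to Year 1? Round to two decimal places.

Change = (155.3 − 119.8) / 119.8 × 100
       = 35.5 / 119.8 × 100 = 29.6327%

29.63%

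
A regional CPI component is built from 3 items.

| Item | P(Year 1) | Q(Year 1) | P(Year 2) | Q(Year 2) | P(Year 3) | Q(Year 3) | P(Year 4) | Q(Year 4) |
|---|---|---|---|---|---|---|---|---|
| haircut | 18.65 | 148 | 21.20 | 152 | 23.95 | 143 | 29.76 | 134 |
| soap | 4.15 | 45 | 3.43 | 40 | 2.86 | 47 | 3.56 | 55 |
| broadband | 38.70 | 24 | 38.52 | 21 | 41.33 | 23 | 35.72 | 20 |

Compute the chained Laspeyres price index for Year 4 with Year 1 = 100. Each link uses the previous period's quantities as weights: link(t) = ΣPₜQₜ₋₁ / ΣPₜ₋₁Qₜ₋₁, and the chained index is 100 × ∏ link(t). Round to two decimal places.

140.30

Link Year 1→Year 2:
ΣP(Year 2)Q(Year 1) = 21.20×148 + 3.43×45 + 38.52×24 = 3137.6 + 154.35 + 924.48 = 4216.43
ΣP(Year 1)Q(Year 1) = 18.65×148 + 4.15×45 + 38.70×24 = 2760.2 + 186.75 + 928.8 = 3875.75
link = 4216.43/3875.75 = 1.087900
Link Year 2→Year 3:
ΣP(Year 3)Q(Year 2) = 23.95×152 + 2.86×40 + 41.33×21 = 3640.4 + 114.4 + 867.93 = 4622.73
ΣP(Year 2)Q(Year 2) = 21.20×152 + 3.43×40 + 38.52×21 = 3222.4 + 137.2 + 808.92 = 4168.52
link = 4622.73/4168.52 = 1.108962
Link Year 3→Year 4:
ΣP(Year 4)Q(Year 3) = 29.76×143 + 3.56×47 + 35.72×23 = 4255.68 + 167.32 + 821.56 = 5244.56
ΣP(Year 3)Q(Year 3) = 23.95×143 + 2.86×47 + 41.33×23 = 3424.85 + 134.42 + 950.59 = 4509.86
link = 5244.56/4509.86 = 1.162910
Chained index = 100 × 1.087900 × 1.108962 × 1.162910 = 140.2981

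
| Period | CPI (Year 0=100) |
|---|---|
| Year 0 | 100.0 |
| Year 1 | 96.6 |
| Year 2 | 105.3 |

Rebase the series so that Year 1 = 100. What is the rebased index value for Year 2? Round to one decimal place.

109.0

Rebased(Year 2) = 105.3 / 96.6 × 100 = 109.0062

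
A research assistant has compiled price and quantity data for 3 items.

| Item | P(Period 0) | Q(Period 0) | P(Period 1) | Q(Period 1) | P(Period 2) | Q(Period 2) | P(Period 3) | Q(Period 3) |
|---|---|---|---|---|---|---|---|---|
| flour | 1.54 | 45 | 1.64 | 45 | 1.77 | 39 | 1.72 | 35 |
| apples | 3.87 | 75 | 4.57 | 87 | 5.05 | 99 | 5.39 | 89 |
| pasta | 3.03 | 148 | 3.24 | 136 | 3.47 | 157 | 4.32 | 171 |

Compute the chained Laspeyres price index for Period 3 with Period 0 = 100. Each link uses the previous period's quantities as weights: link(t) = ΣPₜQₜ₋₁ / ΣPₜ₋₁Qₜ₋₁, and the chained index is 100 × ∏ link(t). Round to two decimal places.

138.36

Link Period 0→Period 1:
ΣP(Period 1)Q(Period 0) = 1.64×45 + 4.57×75 + 3.24×148 = 73.8 + 342.75 + 479.52 = 896.07
ΣP(Period 0)Q(Period 0) = 1.54×45 + 3.87×75 + 3.03×148 = 69.3 + 290.25 + 448.44 = 807.99
link = 896.07/807.99 = 1.109011
Link Period 1→Period 2:
ΣP(Period 2)Q(Period 1) = 1.77×45 + 5.05×87 + 3.47×136 = 79.65 + 439.35 + 471.92 = 990.92
ΣP(Period 1)Q(Period 1) = 1.64×45 + 4.57×87 + 3.24×136 = 73.8 + 397.59 + 440.64 = 912.03
link = 990.92/912.03 = 1.086499
Link Period 2→Period 3:
ΣP(Period 3)Q(Period 2) = 1.72×39 + 5.39×99 + 4.32×157 = 67.08 + 533.61 + 678.24 = 1278.93
ΣP(Period 2)Q(Period 2) = 1.77×39 + 5.05×99 + 3.47×157 = 69.03 + 499.95 + 544.79 = 1113.77
link = 1278.93/1113.77 = 1.148289
Chained index = 100 × 1.109011 × 1.086499 × 1.148289 = 138.3620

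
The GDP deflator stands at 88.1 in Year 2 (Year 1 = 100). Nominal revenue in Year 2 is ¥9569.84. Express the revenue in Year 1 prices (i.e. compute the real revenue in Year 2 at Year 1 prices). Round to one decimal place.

Real = Nominal ÷ (Index/100) = 9569.84 ÷ (88.1/100)
     = 9569.84 ÷ 0.881 = 10862.4745

10862.5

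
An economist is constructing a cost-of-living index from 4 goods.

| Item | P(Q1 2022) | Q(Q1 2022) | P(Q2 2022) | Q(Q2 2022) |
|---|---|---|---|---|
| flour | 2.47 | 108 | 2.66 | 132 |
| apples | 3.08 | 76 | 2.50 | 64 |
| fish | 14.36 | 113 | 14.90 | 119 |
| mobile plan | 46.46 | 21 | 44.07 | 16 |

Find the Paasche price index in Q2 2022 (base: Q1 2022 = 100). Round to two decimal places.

Paasche price index uses current-period quantities as weights.
ΣP(Q2 2022)·Q(Q2 2022) = 2.66×132 + 2.50×64 + 14.90×119 + 44.07×16 = 351.12 + 160 + 1773.1 + 705.12 = 2989.34
ΣP(Q1 2022)·Q(Q2 2022) = 2.47×132 + 3.08×64 + 14.36×119 + 46.46×16 = 326.04 + 197.12 + 1708.84 + 743.36 = 2975.36
Index = 2989.34 / 2975.36 × 100 = 100.4699

100.47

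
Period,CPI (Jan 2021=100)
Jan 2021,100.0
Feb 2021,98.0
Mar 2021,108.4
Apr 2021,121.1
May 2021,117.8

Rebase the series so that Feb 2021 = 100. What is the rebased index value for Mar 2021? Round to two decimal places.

Rebased(Mar 2021) = 108.4 / 98.0 × 100 = 110.6122

110.61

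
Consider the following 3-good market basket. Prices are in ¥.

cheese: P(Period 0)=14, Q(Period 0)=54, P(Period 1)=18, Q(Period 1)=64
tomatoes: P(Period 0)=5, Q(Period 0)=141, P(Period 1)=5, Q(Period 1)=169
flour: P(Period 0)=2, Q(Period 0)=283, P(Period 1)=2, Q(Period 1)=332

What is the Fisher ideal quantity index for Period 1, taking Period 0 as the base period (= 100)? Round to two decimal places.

118.64

Laspeyres component (base-period weights):
ΣP(Period 0)Q(Period 1) = 14×64 + 5×169 + 2×332 = 896 + 845 + 664 = 2405
ΣP(Period 0)Q(Period 0) = 14×54 + 5×141 + 2×283 = 756 + 705 + 566 = 2027
L = 2405 / 2027 × 100 = 118.6482
Paasche component (current-period weights):
ΣP(Period 1)Q(Period 1) = 18×64 + 5×169 + 2×332 = 1152 + 845 + 664 = 2661
ΣP(Period 1)Q(Period 0) = 18×54 + 5×141 + 2×283 = 972 + 705 + 566 = 2243
P = 2661 / 2243 × 100 = 118.6358
Fisher = √(L × P) = √(118.6482 × 118.6358) = 118.6420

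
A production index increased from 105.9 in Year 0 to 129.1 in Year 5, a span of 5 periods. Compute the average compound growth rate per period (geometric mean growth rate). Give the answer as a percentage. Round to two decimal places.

4.04%

Growth factor = (129.1/105.9)^(1/5) = (1.219075)^(1/5) = 1.040414
Growth rate = 1.040414 − 1 = 0.040414 = 4.0414%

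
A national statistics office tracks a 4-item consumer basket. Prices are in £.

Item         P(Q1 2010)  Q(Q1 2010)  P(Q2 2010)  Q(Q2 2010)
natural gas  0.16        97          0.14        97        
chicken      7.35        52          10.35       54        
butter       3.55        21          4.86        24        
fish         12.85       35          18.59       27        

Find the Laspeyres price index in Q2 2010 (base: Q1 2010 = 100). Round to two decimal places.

141.48

Laspeyres price index uses base-period quantities as weights.
ΣP(Q2 2010)·Q(Q1 2010) = 0.14×97 + 10.35×52 + 4.86×21 + 18.59×35 = 13.58 + 538.2 + 102.06 + 650.65 = 1304.49
ΣP(Q1 2010)·Q(Q1 2010) = 0.16×97 + 7.35×52 + 3.55×21 + 12.85×35 = 15.52 + 382.2 + 74.55 + 449.75 = 922.02
Index = 1304.49 / 922.02 × 100 = 141.4817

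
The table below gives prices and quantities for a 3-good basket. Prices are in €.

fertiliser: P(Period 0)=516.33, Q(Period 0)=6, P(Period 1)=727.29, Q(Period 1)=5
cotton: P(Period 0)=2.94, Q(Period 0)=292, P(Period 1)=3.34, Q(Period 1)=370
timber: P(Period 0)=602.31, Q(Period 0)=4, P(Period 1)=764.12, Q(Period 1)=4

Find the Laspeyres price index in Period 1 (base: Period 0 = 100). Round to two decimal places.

Laspeyres price index uses base-period quantities as weights.
ΣP(Period 1)·Q(Period 0) = 727.29×6 + 3.34×292 + 764.12×4 = 4363.74 + 975.28 + 3056.48 = 8395.5
ΣP(Period 0)·Q(Period 0) = 516.33×6 + 2.94×292 + 602.31×4 = 3097.98 + 858.48 + 2409.24 = 6365.7
Index = 8395.5 / 6365.7 × 100 = 131.8865

131.89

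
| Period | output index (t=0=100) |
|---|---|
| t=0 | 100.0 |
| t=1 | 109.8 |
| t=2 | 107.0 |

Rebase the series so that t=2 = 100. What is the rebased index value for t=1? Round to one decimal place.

102.6

Rebased(t=1) = 109.8 / 107.0 × 100 = 102.6168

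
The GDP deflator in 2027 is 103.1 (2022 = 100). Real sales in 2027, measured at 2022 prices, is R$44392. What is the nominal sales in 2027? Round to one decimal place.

Nominal = Real × (Index/100) = 44392 × (103.1/100)
        = 44392 × 1.031 = 45768.1520

45768.2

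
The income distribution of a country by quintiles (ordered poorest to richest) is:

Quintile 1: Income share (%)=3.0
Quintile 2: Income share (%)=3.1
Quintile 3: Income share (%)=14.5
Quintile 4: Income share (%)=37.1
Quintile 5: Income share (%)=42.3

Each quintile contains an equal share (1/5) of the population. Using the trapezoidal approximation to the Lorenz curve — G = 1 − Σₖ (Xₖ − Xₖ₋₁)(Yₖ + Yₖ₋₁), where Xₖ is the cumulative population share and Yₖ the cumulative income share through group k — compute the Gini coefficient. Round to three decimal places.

0.450

Cumulative income shares Yₖ: 0.0300, 0.0610, 0.2060, 0.5770, 1.0000
Σ (Xₖ−Xₖ₋₁)(Yₖ+Yₖ₋₁) = (1/5)(0.0300+0.0000) + (1/5)(0.0610+0.0300) + (1/5)(0.2060+0.0610) + (1/5)(0.5770+0.2060) + (1/5)(1.0000+0.5770)
  = 0.0060 + 0.0182 + 0.0534 + 0.1566 + 0.3154 = 0.5496
G = 1 − 0.5496 = 0.4504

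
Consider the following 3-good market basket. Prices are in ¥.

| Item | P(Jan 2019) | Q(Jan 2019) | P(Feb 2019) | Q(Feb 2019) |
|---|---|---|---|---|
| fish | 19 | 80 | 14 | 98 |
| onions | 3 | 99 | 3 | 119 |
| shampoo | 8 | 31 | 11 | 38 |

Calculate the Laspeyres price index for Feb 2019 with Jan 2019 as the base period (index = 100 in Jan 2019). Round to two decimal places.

Laspeyres price index uses base-period quantities as weights.
ΣP(Feb 2019)·Q(Jan 2019) = 14×80 + 3×99 + 11×31 = 1120 + 297 + 341 = 1758
ΣP(Jan 2019)·Q(Jan 2019) = 19×80 + 3×99 + 8×31 = 1520 + 297 + 248 = 2065
Index = 1758 / 2065 × 100 = 85.1332

85.13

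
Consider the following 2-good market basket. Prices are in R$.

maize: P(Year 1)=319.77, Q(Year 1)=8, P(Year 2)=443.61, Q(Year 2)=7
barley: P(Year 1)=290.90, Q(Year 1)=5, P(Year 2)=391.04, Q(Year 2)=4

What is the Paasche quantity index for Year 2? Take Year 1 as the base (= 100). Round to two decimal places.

84.84

Paasche quantity index uses current-period prices as weights.
ΣP(Year 2)·Q(Year 2) = 443.61×7 + 391.04×4 = 3105.27 + 1564.16 = 4669.43
ΣP(Year 2)·Q(Year 1) = 443.61×8 + 391.04×5 = 3548.88 + 1955.2 = 5504.08
Index = 4669.43 / 5504.08 × 100 = 84.8358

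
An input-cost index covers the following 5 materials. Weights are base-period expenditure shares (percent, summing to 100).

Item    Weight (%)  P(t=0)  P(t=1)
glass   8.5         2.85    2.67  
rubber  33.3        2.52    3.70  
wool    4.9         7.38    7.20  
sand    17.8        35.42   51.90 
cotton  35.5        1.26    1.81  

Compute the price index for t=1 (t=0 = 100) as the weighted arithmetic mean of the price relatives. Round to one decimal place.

138.7

glass: 8.5 × (2.67/2.85) = 8.5 × 0.936842 = 7.9632
rubber: 33.3 × (3.70/2.52) = 33.3 × 1.468254 = 48.8929
wool: 4.9 × (7.20/7.38) = 4.9 × 0.975610 = 4.7805
sand: 17.8 × (51.90/35.42) = 17.8 × 1.465274 = 26.0819
cotton: 35.5 × (1.81/1.26) = 35.5 × 1.436508 = 50.9960
Index = Σ wᵢ·(p₁ᵢ/p₀ᵢ) = 7.9632 + 48.8929 + 4.7805 + 26.0819 + 50.9960 = 138.7144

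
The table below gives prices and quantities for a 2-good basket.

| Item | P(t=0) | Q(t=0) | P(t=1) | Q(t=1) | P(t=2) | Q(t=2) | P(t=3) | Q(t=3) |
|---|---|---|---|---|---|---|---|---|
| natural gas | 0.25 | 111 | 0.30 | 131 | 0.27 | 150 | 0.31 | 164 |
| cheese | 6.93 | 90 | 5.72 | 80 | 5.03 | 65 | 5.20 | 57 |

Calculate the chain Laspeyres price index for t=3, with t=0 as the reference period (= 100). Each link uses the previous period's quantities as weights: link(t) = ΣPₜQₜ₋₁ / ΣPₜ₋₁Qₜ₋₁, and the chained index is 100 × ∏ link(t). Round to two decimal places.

77.56

Link t=0→t=1:
ΣP(t=1)Q(t=0) = 0.30×111 + 5.72×90 = 33.3 + 514.8 = 548.1
ΣP(t=0)Q(t=0) = 0.25×111 + 6.93×90 = 27.75 + 623.7 = 651.45
link = 548.1/651.45 = 0.841354
Link t=1→t=2:
ΣP(t=2)Q(t=1) = 0.27×131 + 5.03×80 = 35.37 + 402.4 = 437.77
ΣP(t=1)Q(t=1) = 0.30×131 + 5.72×80 = 39.3 + 457.6 = 496.9
link = 437.77/496.9 = 0.881002
Link t=2→t=3:
ΣP(t=3)Q(t=2) = 0.31×150 + 5.20×65 = 46.5 + 338 = 384.5
ΣP(t=2)Q(t=2) = 0.27×150 + 5.03×65 = 40.5 + 326.95 = 367.45
link = 384.5/367.45 = 1.046401
Chained index = 100 × 0.841354 × 0.881002 × 1.046401 = 77.5629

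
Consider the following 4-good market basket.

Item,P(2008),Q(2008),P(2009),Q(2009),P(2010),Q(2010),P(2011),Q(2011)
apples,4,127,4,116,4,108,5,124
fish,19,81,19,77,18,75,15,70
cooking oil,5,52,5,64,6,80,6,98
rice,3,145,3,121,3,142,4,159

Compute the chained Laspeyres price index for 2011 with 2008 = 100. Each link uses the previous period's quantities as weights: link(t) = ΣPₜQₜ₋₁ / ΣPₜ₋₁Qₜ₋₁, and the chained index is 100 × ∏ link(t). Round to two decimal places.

Link 2008→2009:
ΣP(2009)Q(2008) = 4×127 + 19×81 + 5×52 + 3×145 = 508 + 1539 + 260 + 435 = 2742
ΣP(2008)Q(2008) = 4×127 + 19×81 + 5×52 + 3×145 = 508 + 1539 + 260 + 435 = 2742
link = 2742/2742 = 1.000000
Link 2009→2010:
ΣP(2010)Q(2009) = 4×116 + 18×77 + 6×64 + 3×121 = 464 + 1386 + 384 + 363 = 2597
ΣP(2009)Q(2009) = 4×116 + 19×77 + 5×64 + 3×121 = 464 + 1463 + 320 + 363 = 2610
link = 2597/2610 = 0.995019
Link 2010→2011:
ΣP(2011)Q(2010) = 5×108 + 15×75 + 6×80 + 4×142 = 540 + 1125 + 480 + 568 = 2713
ΣP(2010)Q(2010) = 4×108 + 18×75 + 6×80 + 3×142 = 432 + 1350 + 480 + 426 = 2688
link = 2713/2688 = 1.009301
Chained index = 100 × 1.000000 × 0.995019 × 1.009301 = 100.4273

100.43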